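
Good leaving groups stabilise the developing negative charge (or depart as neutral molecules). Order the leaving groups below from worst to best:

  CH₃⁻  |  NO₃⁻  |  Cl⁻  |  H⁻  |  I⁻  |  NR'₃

CH₃⁻ < H⁻ < NR'₃ < NO₃⁻ < Cl⁻ < I⁻

Leaving-group ability tracks the stability of the departed species; conjugate-acid pKₐ is the usual yardstick (lower pKₐ → better LG).
I⁻: pKₐ(HI) ≈ -10 — large, highly polarisable; very weak base
Cl⁻: pKₐ(HCl) ≈ -7 — moderately weak base
NO₃⁻: pKₐ(HNO₃) ≈ -1.3 — resonance-delocalised over three oxygens
NR'₃: pKₐ(R'₃NH⁺) ≈ 10.7 — neutral but still a fairly strong base; Hofmann-elimination LG
H⁻: pKₐ(H₂) ≈ 36
CH₃⁻: pKₐ(CH₄) ≈ 48 — unstabilised carbanion; the worst conceivable leaving group
Listed from poorest to best leaving group as asked.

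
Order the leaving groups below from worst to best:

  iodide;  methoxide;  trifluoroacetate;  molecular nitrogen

methoxide < trifluoroacetate < iodide < molecular nitrogen

The more stable X⁻ (or X) is on its own — i.e. the weaker a base it is — the better a leaving group it makes.
molecular nitrogen: no meaningful conjugate acid; N₂ departs as an exceptionally stable neutral molecule
iodide: pKₐ(HI) ≈ -10 — large, highly polarisable; very weak base
trifluoroacetate: pKₐ(CF₃COOH) ≈ 0.2
methoxide: pKₐ(CH₃OH) ≈ 15.5 — strong base; alkoxides do not leave unassisted
Listed from poorest to best leaving group as asked.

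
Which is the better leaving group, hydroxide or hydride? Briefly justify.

hydroxide

hydroxide is the better leaving group.
pKₐ(H₂O) ≈ 15.7 versus pKₐ(H₂) ≈ 36: hydroxide is the much weaker base.
Strong base; essentially never leaves without prior activation.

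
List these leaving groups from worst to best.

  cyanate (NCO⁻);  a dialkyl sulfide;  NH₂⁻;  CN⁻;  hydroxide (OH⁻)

a dialkyl sulfide: pKₐ(R'₂SH⁺) ≈ -7
cyanate (NCO⁻): pKₐ(HOCN) ≈ 3.5
CN⁻: pKₐ(HCN) ≈ 9.2 — sp carbon stabilises the charge somewhat, but still a poor LG
hydroxide (OH⁻): pKₐ(H₂O) ≈ 15.7
NH₂⁻: pKₐ(NH₃) ≈ 38 — extremely strong base; never a leaving group
Reversing gives the worst-to-best order requested.

NH₂⁻ < hydroxide (OH⁻) < CN⁻ < cyanate (NCO⁻) < a dialkyl sulfide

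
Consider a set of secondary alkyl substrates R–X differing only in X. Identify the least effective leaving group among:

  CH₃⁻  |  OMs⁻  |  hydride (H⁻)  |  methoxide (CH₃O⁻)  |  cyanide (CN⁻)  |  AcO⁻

CH₃⁻

Leaving-group ability tracks the stability of the departed species; conjugate-acid pKₐ is the usual yardstick (lower pKₐ → better LG).
OMs⁻: pKₐ(CH₃SO₃H (MsOH)) ≈ -1.9
AcO⁻: pKₐ(CH₃COOH) ≈ 4.8
cyanide (CN⁻): pKₐ(HCN) ≈ 9.2
methoxide (CH₃O⁻): pKₐ(CH₃OH) ≈ 15.5
hydride (H⁻): pKₐ(H₂) ≈ 36
CH₃⁻: pKₐ(CH₄) ≈ 48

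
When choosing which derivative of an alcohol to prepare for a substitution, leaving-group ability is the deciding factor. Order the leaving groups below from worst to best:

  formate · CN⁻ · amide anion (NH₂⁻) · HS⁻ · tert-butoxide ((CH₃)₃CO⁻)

Leaving-group ability tracks the stability of the departed species; conjugate-acid pKₐ is the usual yardstick (lower pKₐ → better LG).
formate: pKₐ(HCOOH) ≈ 3.8
HS⁻: pKₐ(H₂S) ≈ 7 — larger and more polarisable than the oxygen analogue
CN⁻: pKₐ(HCN) ≈ 9.2
tert-butoxide ((CH₃)₃CO⁻): pKₐ(t-BuOH) ≈ 18
amide anion (NH₂⁻): pKₐ(NH₃) ≈ 38 — extremely strong base; never a leaving group
Reversing gives the worst-to-best order requested.

amide anion (NH₂⁻) < tert-butoxide ((CH₃)₃CO⁻) < CN⁻ < HS⁻ < formate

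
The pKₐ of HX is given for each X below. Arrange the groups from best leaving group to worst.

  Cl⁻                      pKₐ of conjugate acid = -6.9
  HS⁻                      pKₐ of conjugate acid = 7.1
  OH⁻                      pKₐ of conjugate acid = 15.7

Cl⁻ > HS⁻ > OH⁻

Lower conjugate-acid pKₐ ⇒ weaker base ⇒ better leaving group.
Sorting by the given values: Cl⁻ (-6.9), HS⁻ (7.1), OH⁻ (15.7).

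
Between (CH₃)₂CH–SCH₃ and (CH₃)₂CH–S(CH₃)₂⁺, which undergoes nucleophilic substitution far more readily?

From (CH₃)₂CH–SCH₃ the departing group would be RS⁻ (pKₐ(RSH (a thiol)) ≈ 10.5). Moderately basic; rarely leaves without activation.
From (CH₃)₂CH–S(CH₃)₂⁺ the leaving group is SR'₂ (pKₐ(R'₂SH⁺) ≈ -7). Neutral; leaves from a sulfonium salt (R–SR'₂⁺).
(In practice (CH₃)₂CH–S(CH₃)₂⁺ is made from (CH₃)₂CH–SCH₃ by S-methylation with CH₃I, allowing neutral dimethyl sulfide, rather than methanethiolate, to depart.)

(CH₃)₂CH–S(CH₃)₂⁺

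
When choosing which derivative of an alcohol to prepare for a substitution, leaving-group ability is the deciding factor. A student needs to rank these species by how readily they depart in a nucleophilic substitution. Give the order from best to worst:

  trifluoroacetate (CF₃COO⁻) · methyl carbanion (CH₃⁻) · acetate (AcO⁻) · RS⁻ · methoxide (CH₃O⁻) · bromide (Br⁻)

bromide (Br⁻) > trifluoroacetate (CF₃COO⁻) > acetate (AcO⁻) > RS⁻ > methoxide (CH₃O⁻) > methyl carbanion (CH₃⁻)

bromide (Br⁻): pKₐ(HBr) ≈ -9 — weak base; good leaving group
trifluoroacetate (CF₃COO⁻): pKₐ(CF₃COOH) ≈ 0.2 — strongly electron-withdrawing CF₃ stabilises the carboxylate
acetate (AcO⁻): pKₐ(CH₃COOH) ≈ 4.8 — resonance-stabilised but still a weak base
RS⁻: pKₐ(RSH (a thiol)) ≈ 10.5
methoxide (CH₃O⁻): pKₐ(CH₃OH) ≈ 15.5 — strong base; alkoxides do not leave unassisted
methyl carbanion (CH₃⁻): pKₐ(CH₄) ≈ 48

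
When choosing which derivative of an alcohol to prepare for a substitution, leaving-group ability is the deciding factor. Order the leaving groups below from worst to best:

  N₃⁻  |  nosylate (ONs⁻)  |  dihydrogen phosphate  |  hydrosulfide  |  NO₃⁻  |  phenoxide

phenoxide < hydrosulfide < N₃⁻ < dihydrogen phosphate < NO₃⁻ < nosylate (ONs⁻)

Leaving-group ability tracks the stability of the departed species; conjugate-acid pKₐ is the usual yardstick (lower pKₐ → better LG).
nosylate (ONs⁻): pKₐ(p-O₂NC₆H₄SO₃H) ≈ -3.5
NO₃⁻: pKₐ(HNO₃) ≈ -1.3
dihydrogen phosphate: pKₐ(H₃PO₄) ≈ 2.1
N₃⁻: pKₐ(HN₃) ≈ 4.7
hydrosulfide: pKₐ(H₂S) ≈ 7 — larger and more polarisable than the oxygen analogue
phenoxide: pKₐ(C₆H₅OH (phenol)) ≈ 10 — resonance into the ring helps, but still a poor LG
Reversing gives the worst-to-best order requested.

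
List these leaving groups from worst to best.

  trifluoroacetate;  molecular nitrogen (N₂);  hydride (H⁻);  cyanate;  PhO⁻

Leaving-group ability tracks the stability of the departed species; conjugate-acid pKₐ is the usual yardstick (lower pKₐ → better LG).
molecular nitrogen (N₂): no meaningful conjugate acid; N₂ departs as an exceptionally stable neutral molecule
trifluoroacetate: pKₐ(CF₃COOH) ≈ 0.2
cyanate: pKₐ(HOCN) ≈ 3.5
PhO⁻: pKₐ(C₆H₅OH (phenol)) ≈ 10
hydride (H⁻): pKₐ(H₂) ≈ 36 — extremely strong base; leaves only in special hydride-transfer contexts
The question asks for worst first, so the sequence is read in increasing leaving-group ability.

hydride (H⁻) < PhO⁻ < cyanate < trifluoroacetate < molecular nitrogen (N₂)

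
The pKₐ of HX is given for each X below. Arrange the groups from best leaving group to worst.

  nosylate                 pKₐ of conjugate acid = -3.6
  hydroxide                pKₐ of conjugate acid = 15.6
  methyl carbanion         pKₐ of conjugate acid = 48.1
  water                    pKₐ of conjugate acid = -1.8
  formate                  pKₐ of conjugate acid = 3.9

nosylate > water > formate > hydroxide > methyl carbanion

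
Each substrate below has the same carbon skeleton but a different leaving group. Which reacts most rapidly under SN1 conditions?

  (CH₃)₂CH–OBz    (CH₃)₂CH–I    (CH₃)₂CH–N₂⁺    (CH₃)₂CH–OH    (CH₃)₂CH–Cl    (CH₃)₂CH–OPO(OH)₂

The skeletons are identical, so relative rate is governed entirely by leaving-group ability.
A good leaving group is a weak base: the lower the pKₐ of its conjugate acid, the more readily it departs.
(CH₃)₂CH–N₂⁺ loses N₂: no meaningful conjugate acid; N₂ departs as an exceptionally stable neutral molecule
(CH₃)₂CH–I loses I⁻: pKₐ(HI) ≈ -10
(CH₃)₂CH–Cl loses Cl⁻: pKₐ(HCl) ≈ -7
(CH₃)₂CH–OPO(OH)₂ loses H₂PO₄⁻: pKₐ(H₃PO₄) ≈ 2.1
(CH₃)₂CH–OBz loses PhCOO⁻: pKₐ(C₆H₅COOH) ≈ 4.2
(CH₃)₂CH–OH loses OH⁻: pKₐ(H₂O) ≈ 15.7

(CH₃)₂CH–N₂⁺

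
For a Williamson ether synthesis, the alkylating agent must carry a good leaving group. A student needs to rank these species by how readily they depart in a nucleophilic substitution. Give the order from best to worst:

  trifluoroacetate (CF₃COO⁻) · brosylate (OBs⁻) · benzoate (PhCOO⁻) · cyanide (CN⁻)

brosylate (OBs⁻): pKₐ(p-BrC₆H₄SO₃H) ≈ -2.8
trifluoroacetate (CF₃COO⁻): pKₐ(CF₃COOH) ≈ 0.2
benzoate (PhCOO⁻): pKₐ(C₆H₅COOH) ≈ 4.2
cyanide (CN⁻): pKₐ(HCN) ≈ 9.2

brosylate (OBs⁻) > trifluoroacetate (CF₃COO⁻) > benzoate (PhCOO⁻) > cyanide (CN⁻)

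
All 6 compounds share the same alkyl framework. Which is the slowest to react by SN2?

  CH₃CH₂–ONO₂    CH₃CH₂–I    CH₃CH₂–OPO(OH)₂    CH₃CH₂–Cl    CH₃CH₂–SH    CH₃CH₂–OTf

Same R in every case — rank the leaving groups.
The more stable X⁻ (or X) is on its own — i.e. the weaker a base it is — the better a leaving group it makes.
CH₃CH₂–OTf loses OTf⁻: pKₐ(CF₃SO₃H (triflic acid)) ≈ -14
CH₃CH₂–I loses I⁻: pKₐ(HI) ≈ -10
CH₃CH₂–Cl loses Cl⁻: pKₐ(HCl) ≈ -7
CH₃CH₂–ONO₂ loses NO₃⁻: pKₐ(HNO₃) ≈ -1.3
CH₃CH₂–OPO(OH)₂ loses H₂PO₄⁻: pKₐ(H₃PO₄) ≈ 2.1
CH₃CH₂–SH loses HS⁻: pKₐ(H₂S) ≈ 7

CH₃CH₂–SH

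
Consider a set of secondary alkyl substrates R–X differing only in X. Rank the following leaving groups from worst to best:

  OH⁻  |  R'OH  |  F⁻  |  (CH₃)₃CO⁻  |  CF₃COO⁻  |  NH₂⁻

Rank by basicity of the departing species: weakest base leaves most easily.
R'OH: pKₐ(R'OH₂⁺) ≈ -2.4
CF₃COO⁻: pKₐ(CF₃COOH) ≈ 0.2 — strongly electron-withdrawing CF₃ stabilises the carboxylate
F⁻: pKₐ(HF) ≈ 3.2 — small and strongly basic; the poor halide leaving group
OH⁻: pKₐ(H₂O) ≈ 15.7 — strong base; essentially never leaves without prior activation
(CH₃)₃CO⁻: pKₐ(t-BuOH) ≈ 18
NH₂⁻: pKₐ(NH₃) ≈ 38
Listed from poorest to best leaving group as asked.

NH₂⁻ < (CH₃)₃CO⁻ < OH⁻ < F⁻ < CF₃COO⁻ < R'OH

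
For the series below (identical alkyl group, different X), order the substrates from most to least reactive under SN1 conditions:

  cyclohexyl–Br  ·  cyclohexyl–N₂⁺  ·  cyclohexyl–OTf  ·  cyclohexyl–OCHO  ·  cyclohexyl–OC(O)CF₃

cyclohexyl–N₂⁺ > cyclohexyl–OTf > cyclohexyl–Br > cyclohexyl–OC(O)CF₃ > cyclohexyl–OCHO

The skeletons are identical, so relative rate is governed entirely by leaving-group ability.
Rank by basicity of the departing species: weakest base leaves most easily.
cyclohexyl–N₂⁺ loses N₂: no meaningful conjugate acid; N₂ departs as an exceptionally stable neutral molecule
cyclohexyl–OTf loses OTf⁻: pKₐ(CF₃SO₃H (triflic acid)) ≈ -14
cyclohexyl–Br loses Br⁻: pKₐ(HBr) ≈ -9
cyclohexyl–OC(O)CF₃ loses CF₃COO⁻: pKₐ(CF₃COOH) ≈ 0.2
cyclohexyl–OCHO loses HCOO⁻: pKₐ(HCOOH) ≈ 3.8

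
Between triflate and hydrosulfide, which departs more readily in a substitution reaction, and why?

triflate is the better leaving group.
pKₐ(CF₃SO₃H (triflic acid)) ≈ -14 versus pKₐ(H₂S) ≈ 7: triflate is the much weaker base.
Charge spread over three oxygens and a CF₃ group; the premier leaving group in synthesis.

triflate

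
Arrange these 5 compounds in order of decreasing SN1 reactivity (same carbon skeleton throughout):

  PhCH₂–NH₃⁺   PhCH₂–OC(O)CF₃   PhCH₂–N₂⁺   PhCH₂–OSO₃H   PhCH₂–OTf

PhCH₂–N₂⁺ > PhCH₂–OTf > PhCH₂–OSO₃H > PhCH₂–OC(O)CF₃ > PhCH₂–NH₃⁺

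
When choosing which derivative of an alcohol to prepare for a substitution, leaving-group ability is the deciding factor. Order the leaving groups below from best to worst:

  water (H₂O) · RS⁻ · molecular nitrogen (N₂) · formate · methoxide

molecular nitrogen (N₂) > water (H₂O) > formate > RS⁻ > methoxide

Rank by basicity of the departing species: weakest base leaves most easily.
molecular nitrogen (N₂): no meaningful conjugate acid; N₂ departs as an exceptionally stable neutral molecule
water (H₂O): pKₐ(H₃O⁺) ≈ -1.7
formate: pKₐ(HCOOH) ≈ 3.8
RS⁻: pKₐ(RSH (a thiol)) ≈ 10.5
methoxide: pKₐ(CH₃OH) ≈ 15.5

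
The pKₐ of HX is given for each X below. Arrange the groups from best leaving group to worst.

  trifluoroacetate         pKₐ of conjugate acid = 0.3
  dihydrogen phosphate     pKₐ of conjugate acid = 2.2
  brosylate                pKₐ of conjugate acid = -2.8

Lower conjugate-acid pKₐ ⇒ weaker base ⇒ better leaving group.
Sorting by the given values: brosylate (-2.8), trifluoroacetate (0.3), dihydrogen phosphate (2.2).

brosylate > trifluoroacetate > dihydrogen phosphate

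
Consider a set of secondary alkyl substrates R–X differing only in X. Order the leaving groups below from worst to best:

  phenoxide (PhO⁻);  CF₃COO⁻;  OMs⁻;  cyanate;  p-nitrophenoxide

A good leaving group is a weak base: the lower the pKₐ of its conjugate acid, the more readily it departs.
OMs⁻: pKₐ(CH₃SO₃H (MsOH)) ≈ -1.9
CF₃COO⁻: pKₐ(CF₃COOH) ≈ 0.2
cyanate: pKₐ(HOCN) ≈ 3.5
p-nitrophenoxide: pKₐ(p-nitrophenol) ≈ 7.2
phenoxide (PhO⁻): pKₐ(C₆H₅OH (phenol)) ≈ 10
Reversing gives the worst-to-best order requested.

phenoxide (PhO⁻) < p-nitrophenoxide < cyanate < CF₃COO⁻ < OMs⁻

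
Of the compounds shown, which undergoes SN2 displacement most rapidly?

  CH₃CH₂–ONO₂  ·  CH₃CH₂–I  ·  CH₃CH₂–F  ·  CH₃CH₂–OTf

CH₃CH₂–OTf

The skeletons are identical, so relative rate is governed entirely by leaving-group ability.
A good leaving group is a weak base: the lower the pKₐ of its conjugate acid, the more readily it departs.
CH₃CH₂–OTf loses OTf⁻: pKₐ(CF₃SO₃H (triflic acid)) ≈ -14
CH₃CH₂–I loses I⁻: pKₐ(HI) ≈ -10
CH₃CH₂–ONO₂ loses NO₃⁻: pKₐ(HNO₃) ≈ -1.3
CH₃CH₂–F loses F⁻: pKₐ(HF) ≈ 3.2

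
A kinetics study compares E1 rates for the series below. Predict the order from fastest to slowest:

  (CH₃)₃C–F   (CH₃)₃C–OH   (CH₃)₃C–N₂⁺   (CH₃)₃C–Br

Identical carbon frameworks mean the comparison reduces to leaving-group quality.
The more stable X⁻ (or X) is on its own — i.e. the weaker a base it is — the better a leaving group it makes.
(CH₃)₃C–N₂⁺ loses N₂: no meaningful conjugate acid; N₂ departs as an exceptionally stable neutral molecule
(CH₃)₃C–Br loses Br⁻: pKₐ(HBr) ≈ -9
(CH₃)₃C–F loses F⁻: pKₐ(HF) ≈ 3.2
(CH₃)₃C–OH loses OH⁻: pKₐ(H₂O) ≈ 15.7

(CH₃)₃C–N₂⁺ > (CH₃)₃C–Br > (CH₃)₃C–F > (CH₃)₃C–OH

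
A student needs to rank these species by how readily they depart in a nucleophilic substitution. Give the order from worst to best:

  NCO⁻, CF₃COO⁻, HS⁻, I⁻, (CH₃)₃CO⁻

(CH₃)₃CO⁻ < HS⁻ < NCO⁻ < CF₃COO⁻ < I⁻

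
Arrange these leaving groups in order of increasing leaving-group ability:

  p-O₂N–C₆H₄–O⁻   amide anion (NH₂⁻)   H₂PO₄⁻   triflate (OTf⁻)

amide anion (NH₂⁻) < p-O₂N–C₆H₄–O⁻ < H₂PO₄⁻ < triflate (OTf⁻)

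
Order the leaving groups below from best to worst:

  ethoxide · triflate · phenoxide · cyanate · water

triflate > water > cyanate > phenoxide > ethoxide

A good leaving group is a weak base: the lower the pKₐ of its conjugate acid, the more readily it departs.
triflate: pKₐ(CF₃SO₃H (triflic acid)) ≈ -14
water: pKₐ(H₃O⁺) ≈ -1.7 — neutral; leaves from a protonated alcohol (R–OH₂⁺)
cyanate: pKₐ(HOCN) ≈ 3.5 — resonance between N and O
phenoxide: pKₐ(C₆H₅OH (phenol)) ≈ 10 — resonance into the ring helps, but still a poor LG
ethoxide: pKₐ(CH₃CH₂OH) ≈ 16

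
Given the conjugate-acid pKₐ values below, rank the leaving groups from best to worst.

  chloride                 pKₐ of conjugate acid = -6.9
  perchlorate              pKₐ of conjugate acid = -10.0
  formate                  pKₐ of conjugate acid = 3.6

Lower conjugate-acid pKₐ ⇒ weaker base ⇒ better leaving group.
Sorting by the given values: perchlorate (-10.0), chloride (-6.9), formate (3.6).

perchlorate > chloride > formate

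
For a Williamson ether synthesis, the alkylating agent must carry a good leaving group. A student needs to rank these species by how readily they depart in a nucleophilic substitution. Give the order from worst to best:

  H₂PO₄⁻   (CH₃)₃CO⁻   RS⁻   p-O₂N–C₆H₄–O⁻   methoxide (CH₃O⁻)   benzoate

Rank by basicity of the departing species: weakest base leaves most easily.
H₂PO₄⁻: pKₐ(H₃PO₄) ≈ 2.1
benzoate: pKₐ(C₆H₅COOH) ≈ 4.2
p-O₂N–C₆H₄–O⁻: pKₐ(p-nitrophenol) ≈ 7.2
RS⁻: pKₐ(RSH (a thiol)) ≈ 10.5
methoxide (CH₃O⁻): pKₐ(CH₃OH) ≈ 15.5
(CH₃)₃CO⁻: pKₐ(t-BuOH) ≈ 18
Reversing gives the worst-to-best order requested.

(CH₃)₃CO⁻ < methoxide (CH₃O⁻) < RS⁻ < p-O₂N–C₆H₄–O⁻ < benzoate < H₂PO₄⁻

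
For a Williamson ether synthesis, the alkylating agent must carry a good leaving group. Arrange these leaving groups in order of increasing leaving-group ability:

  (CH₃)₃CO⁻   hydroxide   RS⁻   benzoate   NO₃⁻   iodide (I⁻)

Leaving-group ability tracks the stability of the departed species; conjugate-acid pKₐ is the usual yardstick (lower pKₐ → better LG).
iodide (I⁻): pKₐ(HI) ≈ -10
NO₃⁻: pKₐ(HNO₃) ≈ -1.3
benzoate: pKₐ(C₆H₅COOH) ≈ 4.2
RS⁻: pKₐ(RSH (a thiol)) ≈ 10.5
hydroxide: pKₐ(H₂O) ≈ 15.7
(CH₃)₃CO⁻: pKₐ(t-BuOH) ≈ 18
The question asks for worst first, so the sequence is read in increasing leaving-group ability.

(CH₃)₃CO⁻ < hydroxide < RS⁻ < benzoate < NO₃⁻ < iodide (I⁻)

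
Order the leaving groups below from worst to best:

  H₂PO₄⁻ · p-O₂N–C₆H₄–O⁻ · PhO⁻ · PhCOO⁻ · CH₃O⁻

Leaving-group ability tracks the stability of the departed species; conjugate-acid pKₐ is the usual yardstick (lower pKₐ → better LG).
H₂PO₄⁻: pKₐ(H₃PO₄) ≈ 2.1
PhCOO⁻: pKₐ(C₆H₅COOH) ≈ 4.2
p-O₂N–C₆H₄–O⁻: pKₐ(p-nitrophenol) ≈ 7.2
PhO⁻: pKₐ(C₆H₅OH (phenol)) ≈ 10
CH₃O⁻: pKₐ(CH₃OH) ≈ 15.5
Listed from poorest to best leaving group as asked.

CH₃O⁻ < PhO⁻ < p-O₂N–C₆H₄–O⁻ < PhCOO⁻ < H₂PO₄⁻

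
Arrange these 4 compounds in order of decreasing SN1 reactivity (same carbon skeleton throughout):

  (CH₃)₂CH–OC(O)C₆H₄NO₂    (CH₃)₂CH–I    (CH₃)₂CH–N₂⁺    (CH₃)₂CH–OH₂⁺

Same R in every case — rank the leaving groups.
Rank by basicity of the departing species: weakest base leaves most easily.
(CH₃)₂CH–N₂⁺ loses N₂: no meaningful conjugate acid; N₂ departs as an exceptionally stable neutral molecule
(CH₃)₂CH–I loses I⁻: pKₐ(HI) ≈ -10
(CH₃)₂CH–OH₂⁺ loses H₂O: pKₐ(H₃O⁺) ≈ -1.7
(CH₃)₂CH–OC(O)C₆H₄NO₂ loses p-O₂N–C₆H₄–COO⁻: pKₐ(p-nitrobenzoic acid) ≈ 3.4

(CH₃)₂CH–N₂⁺ > (CH₃)₂CH–I > (CH₃)₂CH–OH₂⁺ > (CH₃)₂CH–OC(O)C₆H₄NO₂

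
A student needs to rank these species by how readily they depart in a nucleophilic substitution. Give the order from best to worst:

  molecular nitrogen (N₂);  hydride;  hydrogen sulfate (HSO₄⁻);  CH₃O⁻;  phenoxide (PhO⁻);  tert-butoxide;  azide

molecular nitrogen (N₂): no meaningful conjugate acid; N₂ departs as an exceptionally stable neutral molecule
hydrogen sulfate (HSO₄⁻): pKₐ(H₂SO₄) ≈ -3
azide: pKₐ(HN₃) ≈ 4.7
phenoxide (PhO⁻): pKₐ(C₆H₅OH (phenol)) ≈ 10
CH₃O⁻: pKₐ(CH₃OH) ≈ 15.5
tert-butoxide: pKₐ(t-BuOH) ≈ 18
hydride: pKₐ(H₂) ≈ 36

molecular nitrogen (N₂) > hydrogen sulfate (HSO₄⁻) > azide > phenoxide (PhO⁻) > CH₃O⁻ > tert-butoxide > hydride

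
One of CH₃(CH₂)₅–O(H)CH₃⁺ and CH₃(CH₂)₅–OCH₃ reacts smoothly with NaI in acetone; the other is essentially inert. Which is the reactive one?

From CH₃(CH₂)₅–OCH₃ the departing group would be CH₃O⁻ (pKₐ(CH₃OH) ≈ 15.5). Strong base; alkoxides do not leave unassisted.
From CH₃(CH₂)₅–O(H)CH₃⁺ the leaving group is R'OH (pKₐ(R'OH₂⁺) ≈ -2.4). Neutral; leaves from a protonated ether (an oxonium ion, R–O(H)R'⁺).
(In practice CH₃(CH₂)₅–O(H)CH₃⁺ is made from CH₃(CH₂)₅–OCH₃ by protonation with concentrated HI, allowing neutral methanol, rather than methoxide, to depart.)

CH₃(CH₂)₅–O(H)CH₃⁺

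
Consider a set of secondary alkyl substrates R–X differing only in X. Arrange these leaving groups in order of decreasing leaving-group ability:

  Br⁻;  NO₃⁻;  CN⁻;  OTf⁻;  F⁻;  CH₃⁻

The more stable X⁻ (or X) is on its own — i.e. the weaker a base it is — the better a leaving group it makes.
OTf⁻: pKₐ(CF₃SO₃H (triflic acid)) ≈ -14
Br⁻: pKₐ(HBr) ≈ -9
NO₃⁻: pKₐ(HNO₃) ≈ -1.3
F⁻: pKₐ(HF) ≈ 3.2
CN⁻: pKₐ(HCN) ≈ 9.2
CH₃⁻: pKₐ(CH₄) ≈ 48

OTf⁻ > Br⁻ > NO₃⁻ > F⁻ > CN⁻ > CH₃⁻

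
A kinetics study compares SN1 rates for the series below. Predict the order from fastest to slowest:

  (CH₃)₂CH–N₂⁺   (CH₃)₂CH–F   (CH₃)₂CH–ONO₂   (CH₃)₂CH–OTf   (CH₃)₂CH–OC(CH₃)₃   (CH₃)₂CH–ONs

(CH₃)₂CH–N₂⁺ > (CH₃)₂CH–OTf > (CH₃)₂CH–ONs > (CH₃)₂CH–ONO₂ > (CH₃)₂CH–F > (CH₃)₂CH–OC(CH₃)₃

The skeletons are identical, so relative rate is governed entirely by leaving-group ability.
Leaving-group ability tracks the stability of the departed species; conjugate-acid pKₐ is the usual yardstick (lower pKₐ → better LG).
(CH₃)₂CH–N₂⁺ loses N₂: no meaningful conjugate acid; N₂ departs as an exceptionally stable neutral molecule
(CH₃)₂CH–OTf loses OTf⁻: pKₐ(CF₃SO₃H (triflic acid)) ≈ -14
(CH₃)₂CH–ONs loses ONs⁻: pKₐ(p-O₂NC₆H₄SO₃H) ≈ -3.5
(CH₃)₂CH–ONO₂ loses NO₃⁻: pKₐ(HNO₃) ≈ -1.3
(CH₃)₂CH–F loses F⁻: pKₐ(HF) ≈ 3.2
(CH₃)₂CH–OC(CH₃)₃ loses (CH₃)₃CO⁻: pKₐ(t-BuOH) ≈ 18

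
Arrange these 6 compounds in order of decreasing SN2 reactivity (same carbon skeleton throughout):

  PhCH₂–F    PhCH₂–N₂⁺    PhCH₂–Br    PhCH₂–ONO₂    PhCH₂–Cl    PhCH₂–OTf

PhCH₂–N₂⁺ > PhCH₂–OTf > PhCH₂–Br > PhCH₂–Cl > PhCH₂–ONO₂ > PhCH₂–F

The skeletons are identical, so relative rate is governed entirely by leaving-group ability.
The more stable X⁻ (or X) is on its own — i.e. the weaker a base it is — the better a leaving group it makes.
PhCH₂–N₂⁺ loses N₂: no meaningful conjugate acid; N₂ departs as an exceptionally stable neutral molecule
PhCH₂–OTf loses OTf⁻: pKₐ(CF₃SO₃H (triflic acid)) ≈ -14
PhCH₂–Br loses Br⁻: pKₐ(HBr) ≈ -9
PhCH₂–Cl loses Cl⁻: pKₐ(HCl) ≈ -7
PhCH₂–ONO₂ loses NO₃⁻: pKₐ(HNO₃) ≈ -1.3
PhCH₂–F loses F⁻: pKₐ(HF) ≈ 3.2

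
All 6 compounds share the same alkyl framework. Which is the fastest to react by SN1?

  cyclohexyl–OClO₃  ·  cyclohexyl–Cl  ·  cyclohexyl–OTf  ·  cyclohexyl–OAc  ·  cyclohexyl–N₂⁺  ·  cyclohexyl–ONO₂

cyclohexyl–N₂⁺

Identical carbon frameworks mean the comparison reduces to leaving-group quality.
Rank by basicity of the departing species: weakest base leaves most easily.
cyclohexyl–N₂⁺ loses N₂: no meaningful conjugate acid; N₂ departs as an exceptionally stable neutral molecule
cyclohexyl–OTf loses OTf⁻: pKₐ(CF₃SO₃H (triflic acid)) ≈ -14
cyclohexyl–OClO₃ loses ClO₄⁻: pKₐ(HClO₄) ≈ -10
cyclohexyl–Cl loses Cl⁻: pKₐ(HCl) ≈ -7
cyclohexyl–ONO₂ loses NO₃⁻: pKₐ(HNO₃) ≈ -1.3
cyclohexyl–OAc loses AcO⁻: pKₐ(CH₃COOH) ≈ 4.8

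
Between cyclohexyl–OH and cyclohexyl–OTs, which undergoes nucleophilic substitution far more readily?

cyclohexyl–OTs

From cyclohexyl–OH the departing group would be OH⁻ (pKₐ(H₂O) ≈ 15.7). Strong base; essentially never leaves without prior activation.
From cyclohexyl–OTs the leaving group is OTs⁻ (pKₐ(p-CH₃C₆H₄SO₃H (TsOH)) ≈ -2.8). Resonance-delocalised arenesulfonate.
(In practice cyclohexyl–OTs is made from cyclohexyl–OH by treatment with TsCl / pyridine, converting the hydroxyl into a tosylate.)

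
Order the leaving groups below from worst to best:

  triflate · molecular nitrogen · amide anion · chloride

amide anion < chloride < triflate < molecular nitrogen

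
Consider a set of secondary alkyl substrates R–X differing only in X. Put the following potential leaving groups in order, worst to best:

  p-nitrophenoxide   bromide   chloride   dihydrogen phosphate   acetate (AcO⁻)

A good leaving group is a weak base: the lower the pKₐ of its conjugate acid, the more readily it departs.
bromide: pKₐ(HBr) ≈ -9
chloride: pKₐ(HCl) ≈ -7
dihydrogen phosphate: pKₐ(H₃PO₄) ≈ 2.1
acetate (AcO⁻): pKₐ(CH₃COOH) ≈ 4.8
p-nitrophenoxide: pKₐ(p-nitrophenol) ≈ 7.2
Listed from poorest to best leaving group as asked.

p-nitrophenoxide < acetate (AcO⁻) < dihydrogen phosphate < chloride < bromide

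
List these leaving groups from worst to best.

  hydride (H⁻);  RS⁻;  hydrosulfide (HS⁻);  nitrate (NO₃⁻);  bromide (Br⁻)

bromide (Br⁻): pKₐ(HBr) ≈ -9
nitrate (NO₃⁻): pKₐ(HNO₃) ≈ -1.3 — resonance-delocalised over three oxygens
hydrosulfide (HS⁻): pKₐ(H₂S) ≈ 7 — larger and more polarisable than the oxygen analogue
RS⁻: pKₐ(RSH (a thiol)) ≈ 10.5
hydride (H⁻): pKₐ(H₂) ≈ 36 — extremely strong base; leaves only in special hydride-transfer contexts
Reversing gives the worst-to-best order requested.

hydride (H⁻) < RS⁻ < hydrosulfide (HS⁻) < nitrate (NO₃⁻) < bromide (Br⁻)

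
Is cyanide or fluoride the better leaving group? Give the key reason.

fluoride is the better leaving group.
pKₐ(HF) ≈ 3.2 versus pKₐ(HCN) ≈ 9.2: fluoride is the much weaker base.
Small and strongly basic; the poor halide leaving group.

fluoride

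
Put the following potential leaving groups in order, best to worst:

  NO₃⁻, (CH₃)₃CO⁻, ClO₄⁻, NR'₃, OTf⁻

OTf⁻: pKₐ(CF₃SO₃H (triflic acid)) ≈ -14 — charge spread over three oxygens and a CF₃ group; the premier leaving group in synthesis
ClO₄⁻: pKₐ(HClO₄) ≈ -10
NO₃⁻: pKₐ(HNO₃) ≈ -1.3 — resonance-delocalised over three oxygens
NR'₃: pKₐ(R'₃NH⁺) ≈ 10.7 — neutral but still a fairly strong base; Hofmann-elimination LG
(CH₃)₃CO⁻: pKₐ(t-BuOH) ≈ 18

OTf⁻ > ClO₄⁻ > NO₃⁻ > NR'₃ > (CH₃)₃CO⁻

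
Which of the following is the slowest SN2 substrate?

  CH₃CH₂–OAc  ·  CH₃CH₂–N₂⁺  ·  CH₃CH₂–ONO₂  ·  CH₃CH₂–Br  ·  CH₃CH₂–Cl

With the same alkyl group throughout, only the leaving group differentiates the rates.
Rank by basicity of the departing species: weakest base leaves most easily.
CH₃CH₂–N₂⁺ loses N₂: no meaningful conjugate acid; N₂ departs as an exceptionally stable neutral molecule
CH₃CH₂–Br loses Br⁻: pKₐ(HBr) ≈ -9
CH₃CH₂–Cl loses Cl⁻: pKₐ(HCl) ≈ -7
CH₃CH₂–ONO₂ loses NO₃⁻: pKₐ(HNO₃) ≈ -1.3
CH₃CH₂–OAc loses AcO⁻: pKₐ(CH₃COOH) ≈ 4.8

CH₃CH₂–OAc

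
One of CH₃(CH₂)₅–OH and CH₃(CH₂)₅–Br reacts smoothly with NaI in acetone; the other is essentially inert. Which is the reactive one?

CH₃(CH₂)₅–Br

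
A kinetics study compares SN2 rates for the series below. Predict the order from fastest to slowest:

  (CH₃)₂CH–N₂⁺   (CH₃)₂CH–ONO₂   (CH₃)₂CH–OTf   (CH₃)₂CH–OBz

(CH₃)₂CH–N₂⁺ > (CH₃)₂CH–OTf > (CH₃)₂CH–ONO₂ > (CH₃)₂CH–OBz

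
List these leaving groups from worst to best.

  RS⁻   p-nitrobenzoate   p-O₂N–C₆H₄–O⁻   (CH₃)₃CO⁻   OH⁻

p-nitrobenzoate: pKₐ(p-nitrobenzoic acid) ≈ 3.4 — electron-withdrawing nitro group stabilises the carboxylate
p-O₂N–C₆H₄–O⁻: pKₐ(p-nitrophenol) ≈ 7.2 — nitro group delocalises the charge; the classic chromogenic LG
RS⁻: pKₐ(RSH (a thiol)) ≈ 10.5 — moderately basic; rarely leaves without activation
OH⁻: pKₐ(H₂O) ≈ 15.7
(CH₃)₃CO⁻: pKₐ(t-BuOH) ≈ 18 — bulky, strongly basic alkoxide
Listed from poorest to best leaving group as asked.

(CH₃)₃CO⁻ < OH⁻ < RS⁻ < p-O₂N–C₆H₄–O⁻ < p-nitrobenzoate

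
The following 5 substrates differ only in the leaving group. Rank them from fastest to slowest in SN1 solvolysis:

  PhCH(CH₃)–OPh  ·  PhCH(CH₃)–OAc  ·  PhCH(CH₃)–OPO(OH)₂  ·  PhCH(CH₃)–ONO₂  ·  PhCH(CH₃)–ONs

Same R in every case — rank the leaving groups.
A good leaving group is a weak base: the lower the pKₐ of its conjugate acid, the more readily it departs.
PhCH(CH₃)–ONs loses ONs⁻: pKₐ(p-O₂NC₆H₄SO₃H) ≈ -3.5
PhCH(CH₃)–ONO₂ loses NO₃⁻: pKₐ(HNO₃) ≈ -1.3
PhCH(CH₃)–OPO(OH)₂ loses H₂PO₄⁻: pKₐ(H₃PO₄) ≈ 2.1
PhCH(CH₃)–OAc loses AcO⁻: pKₐ(CH₃COOH) ≈ 4.8
PhCH(CH₃)–OPh loses PhO⁻: pKₐ(C₆H₅OH (phenol)) ≈ 10

PhCH(CH₃)–ONs > PhCH(CH₃)–ONO₂ > PhCH(CH₃)–OPO(OH)₂ > PhCH(CH₃)–OAc > PhCH(CH₃)–OPh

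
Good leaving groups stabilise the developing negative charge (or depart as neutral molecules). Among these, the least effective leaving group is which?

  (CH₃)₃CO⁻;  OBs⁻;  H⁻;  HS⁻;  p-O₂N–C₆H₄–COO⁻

H⁻

Leaving-group ability tracks the stability of the departed species; conjugate-acid pKₐ is the usual yardstick (lower pKₐ → better LG).
OBs⁻: pKₐ(p-BrC₆H₄SO₃H) ≈ -2.8
p-O₂N–C₆H₄–COO⁻: pKₐ(p-nitrobenzoic acid) ≈ 3.4
HS⁻: pKₐ(H₂S) ≈ 7
(CH₃)₃CO⁻: pKₐ(t-BuOH) ≈ 18
H⁻: pKₐ(H₂) ≈ 36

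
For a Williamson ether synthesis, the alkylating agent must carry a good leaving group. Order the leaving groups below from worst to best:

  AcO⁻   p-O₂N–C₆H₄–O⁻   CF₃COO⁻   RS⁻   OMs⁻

RS⁻ < p-O₂N–C₆H₄–O⁻ < AcO⁻ < CF₃COO⁻ < OMs⁻

Rank by basicity of the departing species: weakest base leaves most easily.
OMs⁻: pKₐ(CH₃SO₃H (MsOH)) ≈ -1.9 — resonance-delocalised alkanesulfonate
CF₃COO⁻: pKₐ(CF₃COOH) ≈ 0.2 — strongly electron-withdrawing CF₃ stabilises the carboxylate
AcO⁻: pKₐ(CH₃COOH) ≈ 4.8
p-O₂N–C₆H₄–O⁻: pKₐ(p-nitrophenol) ≈ 7.2 — nitro group delocalises the charge; the classic chromogenic LG
RS⁻: pKₐ(RSH (a thiol)) ≈ 10.5 — moderately basic; rarely leaves without activation
Listed from poorest to best leaving group as asked.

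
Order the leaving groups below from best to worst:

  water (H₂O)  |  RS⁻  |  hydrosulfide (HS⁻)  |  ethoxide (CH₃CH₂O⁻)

water (H₂O) > hydrosulfide (HS⁻) > RS⁻ > ethoxide (CH₃CH₂O⁻)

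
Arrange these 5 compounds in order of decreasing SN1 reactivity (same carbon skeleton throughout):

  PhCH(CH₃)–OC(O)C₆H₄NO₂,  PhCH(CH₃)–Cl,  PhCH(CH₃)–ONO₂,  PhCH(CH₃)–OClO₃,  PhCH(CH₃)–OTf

PhCH(CH₃)–OTf > PhCH(CH₃)–OClO₃ > PhCH(CH₃)–Cl > PhCH(CH₃)–ONO₂ > PhCH(CH₃)–OC(O)C₆H₄NO₂

Same R in every case — rank the leaving groups.
Leaving-group ability tracks the stability of the departed species; conjugate-acid pKₐ is the usual yardstick (lower pKₐ → better LG).
PhCH(CH₃)–OTf loses OTf⁻: pKₐ(CF₃SO₃H (triflic acid)) ≈ -14
PhCH(CH₃)–OClO₃ loses ClO₄⁻: pKₐ(HClO₄) ≈ -10
PhCH(CH₃)–Cl loses Cl⁻: pKₐ(HCl) ≈ -7
PhCH(CH₃)–ONO₂ loses NO₃⁻: pKₐ(HNO₃) ≈ -1.3
PhCH(CH₃)–OC(O)C₆H₄NO₂ loses p-O₂N–C₆H₄–COO⁻: pKₐ(p-nitrobenzoic acid) ≈ 3.4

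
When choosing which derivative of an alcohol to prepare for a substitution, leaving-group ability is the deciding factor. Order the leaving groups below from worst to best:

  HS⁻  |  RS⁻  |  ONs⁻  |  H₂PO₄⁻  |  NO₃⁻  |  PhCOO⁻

Leaving-group ability tracks the stability of the departed species; conjugate-acid pKₐ is the usual yardstick (lower pKₐ → better LG).
ONs⁻: pKₐ(p-O₂NC₆H₄SO₃H) ≈ -3.5
NO₃⁻: pKₐ(HNO₃) ≈ -1.3
H₂PO₄⁻: pKₐ(H₃PO₄) ≈ 2.1
PhCOO⁻: pKₐ(C₆H₅COOH) ≈ 4.2
HS⁻: pKₐ(H₂S) ≈ 7
RS⁻: pKₐ(RSH (a thiol)) ≈ 10.5
The question asks for worst first, so the sequence is read in increasing leaving-group ability.

RS⁻ < HS⁻ < PhCOO⁻ < H₂PO₄⁻ < NO₃⁻ < ONs⁻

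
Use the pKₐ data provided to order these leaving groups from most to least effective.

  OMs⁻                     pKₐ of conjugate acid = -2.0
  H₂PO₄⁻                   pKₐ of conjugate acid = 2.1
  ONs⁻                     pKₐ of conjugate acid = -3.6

Lower conjugate-acid pKₐ ⇒ weaker base ⇒ better leaving group.
Sorting by the given values: ONs⁻ (-3.6), OMs⁻ (-2.0), H₂PO₄⁻ (2.1).

ONs⁻ > OMs⁻ > H₂PO₄⁻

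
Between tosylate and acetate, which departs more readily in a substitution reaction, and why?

tosylate is the better leaving group.
pKₐ(p-CH₃C₆H₄SO₃H (TsOH)) ≈ -2.8 versus pKₐ(CH₃COOH) ≈ 4.8: tosylate is the much weaker base.
Resonance-delocalised arenesulfonate.

tosylate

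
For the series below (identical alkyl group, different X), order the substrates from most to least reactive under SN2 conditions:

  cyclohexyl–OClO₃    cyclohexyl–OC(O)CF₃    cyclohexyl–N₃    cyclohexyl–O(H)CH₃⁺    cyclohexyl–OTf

The skeletons are identical, so relative rate is governed entirely by leaving-group ability.
Leaving-group ability tracks the stability of the departed species; conjugate-acid pKₐ is the usual yardstick (lower pKₐ → better LG).
cyclohexyl–OTf loses OTf⁻: pKₐ(CF₃SO₃H (triflic acid)) ≈ -14
cyclohexyl–OClO₃ loses ClO₄⁻: pKₐ(HClO₄) ≈ -10
cyclohexyl–O(H)CH₃⁺ loses R'OH: pKₐ(R'OH₂⁺) ≈ -2.4
cyclohexyl–OC(O)CF₃ loses CF₃COO⁻: pKₐ(CF₃COOH) ≈ 0.2
cyclohexyl–N₃ loses N₃⁻: pKₐ(HN₃) ≈ 4.7

cyclohexyl–OTf > cyclohexyl–OClO₃ > cyclohexyl–O(H)CH₃⁺ > cyclohexyl–OC(O)CF₃ > cyclohexyl–N₃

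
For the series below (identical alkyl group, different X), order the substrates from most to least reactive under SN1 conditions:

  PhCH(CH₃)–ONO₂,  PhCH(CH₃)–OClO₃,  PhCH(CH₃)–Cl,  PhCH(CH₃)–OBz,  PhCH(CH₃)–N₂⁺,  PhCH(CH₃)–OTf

PhCH(CH₃)–N₂⁺ > PhCH(CH₃)–OTf > PhCH(CH₃)–OClO₃ > PhCH(CH₃)–Cl > PhCH(CH₃)–ONO₂ > PhCH(CH₃)–OBz

Identical carbon frameworks mean the comparison reduces to leaving-group quality.
Rank by basicity of the departing species: weakest base leaves most easily.
PhCH(CH₃)–N₂⁺ loses N₂: no meaningful conjugate acid; N₂ departs as an exceptionally stable neutral molecule
PhCH(CH₃)–OTf loses OTf⁻: pKₐ(CF₃SO₃H (triflic acid)) ≈ -14
PhCH(CH₃)–OClO₃ loses ClO₄⁻: pKₐ(HClO₄) ≈ -10
PhCH(CH₃)–Cl loses Cl⁻: pKₐ(HCl) ≈ -7
PhCH(CH₃)–ONO₂ loses NO₃⁻: pKₐ(HNO₃) ≈ -1.3
PhCH(CH₃)–OBz loses PhCOO⁻: pKₐ(C₆H₅COOH) ≈ 4.2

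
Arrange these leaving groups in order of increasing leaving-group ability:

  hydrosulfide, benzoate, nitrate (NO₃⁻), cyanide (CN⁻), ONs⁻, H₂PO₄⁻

cyanide (CN⁻) < hydrosulfide < benzoate < H₂PO₄⁻ < nitrate (NO₃⁻) < ONs⁻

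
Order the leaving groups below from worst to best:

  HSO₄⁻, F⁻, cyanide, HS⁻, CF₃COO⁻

cyanide < HS⁻ < F⁻ < CF₃COO⁻ < HSO₄⁻

Rank by basicity of the departing species: weakest base leaves most easily.
HSO₄⁻: pKₐ(H₂SO₄) ≈ -3
CF₃COO⁻: pKₐ(CF₃COOH) ≈ 0.2 — strongly electron-withdrawing CF₃ stabilises the carboxylate
F⁻: pKₐ(HF) ≈ 3.2
HS⁻: pKₐ(H₂S) ≈ 7 — larger and more polarisable than the oxygen analogue
cyanide: pKₐ(HCN) ≈ 9.2
Listed from poorest to best leaving group as asked.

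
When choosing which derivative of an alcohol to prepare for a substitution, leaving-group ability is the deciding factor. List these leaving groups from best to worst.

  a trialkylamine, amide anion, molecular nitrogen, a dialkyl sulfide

molecular nitrogen > a dialkyl sulfide > a trialkylamine > amide anion

The more stable X⁻ (or X) is on its own — i.e. the weaker a base it is — the better a leaving group it makes.
molecular nitrogen: no meaningful conjugate acid; N₂ departs as an exceptionally stable neutral molecule
a dialkyl sulfide: pKₐ(R'₂SH⁺) ≈ -7
a trialkylamine: pKₐ(R'₃NH⁺) ≈ 10.7
amide anion: pKₐ(NH₃) ≈ 38 — extremely strong base; never a leaving group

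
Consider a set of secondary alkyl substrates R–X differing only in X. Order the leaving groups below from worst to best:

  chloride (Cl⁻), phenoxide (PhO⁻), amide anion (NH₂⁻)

chloride (Cl⁻): pKₐ(HCl) ≈ -7
phenoxide (PhO⁻): pKₐ(C₆H₅OH (phenol)) ≈ 10
amide anion (NH₂⁻): pKₐ(NH₃) ≈ 38
The question asks for worst first, so the sequence is read in increasing leaving-group ability.

amide anion (NH₂⁻) < phenoxide (PhO⁻) < chloride (Cl⁻)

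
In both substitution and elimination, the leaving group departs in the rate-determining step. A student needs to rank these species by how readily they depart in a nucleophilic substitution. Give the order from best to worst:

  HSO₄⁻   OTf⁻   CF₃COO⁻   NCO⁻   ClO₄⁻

OTf⁻ > ClO₄⁻ > HSO₄⁻ > CF₃COO⁻ > NCO⁻

Rank by basicity of the departing species: weakest base leaves most easily.
OTf⁻: pKₐ(CF₃SO₃H (triflic acid)) ≈ -14 — charge spread over three oxygens and a CF₃ group; the premier leaving group in synthesis
ClO₄⁻: pKₐ(HClO₄) ≈ -10
HSO₄⁻: pKₐ(H₂SO₄) ≈ -3 — conjugate base of a strong mineral acid
CF₃COO⁻: pKₐ(CF₃COOH) ≈ 0.2 — strongly electron-withdrawing CF₃ stabilises the carboxylate
NCO⁻: pKₐ(HOCN) ≈ 3.5 — resonance between N and O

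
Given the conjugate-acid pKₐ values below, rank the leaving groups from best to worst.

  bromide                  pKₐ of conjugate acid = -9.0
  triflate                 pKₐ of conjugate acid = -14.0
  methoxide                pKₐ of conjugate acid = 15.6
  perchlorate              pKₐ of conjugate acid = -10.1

triflate > perchlorate > bromide > methoxide

Lower conjugate-acid pKₐ ⇒ weaker base ⇒ better leaving group.
Sorting by the given values: triflate (-14.0), perchlorate (-10.1), bromide (-9.0), methoxide (15.6).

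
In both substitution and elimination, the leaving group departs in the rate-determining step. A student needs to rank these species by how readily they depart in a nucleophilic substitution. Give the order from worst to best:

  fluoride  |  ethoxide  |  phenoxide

Rank by basicity of the departing species: weakest base leaves most easily.
fluoride: pKₐ(HF) ≈ 3.2
phenoxide: pKₐ(C₆H₅OH (phenol)) ≈ 10 — resonance into the ring helps, but still a poor LG
ethoxide: pKₐ(CH₃CH₂OH) ≈ 16 — strong base; alkoxides do not leave unassisted
The question asks for worst first, so the sequence is read in increasing leaving-group ability.

ethoxide < phenoxide < fluoride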